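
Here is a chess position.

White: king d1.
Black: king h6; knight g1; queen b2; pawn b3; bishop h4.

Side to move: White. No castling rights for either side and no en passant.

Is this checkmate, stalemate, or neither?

White to move; white king on d1.
In check: no.
King squares — c1: attacked by Qb2; e1: attacked by Bh4; c2: attacked by Qb2; d2: attacked by Qb2; e2: attacked by Ng1.
Legal moves for White: none.
Not in check and no legal moves → stalemate.

stalemate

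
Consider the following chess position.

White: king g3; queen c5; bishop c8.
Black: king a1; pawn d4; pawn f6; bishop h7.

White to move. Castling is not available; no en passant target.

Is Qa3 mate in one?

no

After Qa3: black king on a1; in check: yes, from the white queen on a3.
Black has 1 legal reply: Kb1.
In check but a legal move exists → not checkmate.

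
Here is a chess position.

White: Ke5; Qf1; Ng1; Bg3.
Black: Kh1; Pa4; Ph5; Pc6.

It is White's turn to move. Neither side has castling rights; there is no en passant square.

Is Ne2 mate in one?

yes

After Ne2: black king on h1; in check: yes, from the white queen on f1.
King squares — g1: attacked by Qf1; g2: attacked by Qf1; h2: attacked by Bg3.
Black has no legal moves → checkmate.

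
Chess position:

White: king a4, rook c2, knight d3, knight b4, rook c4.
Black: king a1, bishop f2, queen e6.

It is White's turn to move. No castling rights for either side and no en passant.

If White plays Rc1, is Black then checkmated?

yes

After Rc1: black king on a1; in check: yes, from the white rook on c1.
King squares — b1: attacked by Rc1; a2: attacked by Nb4; b2: attacked by Nd3.
Black has no legal moves → checkmate.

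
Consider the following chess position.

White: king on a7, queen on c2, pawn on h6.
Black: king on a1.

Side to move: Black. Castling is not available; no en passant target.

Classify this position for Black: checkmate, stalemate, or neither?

Black to move; black king on a1.
In check: no.
King squares — b1: attacked by Qc2; a2: attacked by Qc2; b2: attacked by Qc2.
Legal moves for Black: none.
Not in check and no legal moves → stalemate.

stalemate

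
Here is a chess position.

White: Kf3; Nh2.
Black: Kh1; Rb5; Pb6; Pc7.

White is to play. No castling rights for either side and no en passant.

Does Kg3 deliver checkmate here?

no

After Kg3: black king on h1; in check: no.
Black is not in check, so this cannot be checkmate.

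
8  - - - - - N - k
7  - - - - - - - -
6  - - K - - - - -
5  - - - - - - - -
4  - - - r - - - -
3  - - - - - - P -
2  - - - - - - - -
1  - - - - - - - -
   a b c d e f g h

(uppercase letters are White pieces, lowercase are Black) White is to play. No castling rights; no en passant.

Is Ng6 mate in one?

no

After Ng6: black king on h8; in check: yes, from the white knight on g6.
Black has 3 legal replies: Kg8, Kh7, Kg7.
In check but a legal move exists → not checkmate.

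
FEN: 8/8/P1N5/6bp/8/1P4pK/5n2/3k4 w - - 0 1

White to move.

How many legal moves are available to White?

White to move; king on h3.
In check: yes, from the black knight on f2.
Legal moves: Kxg3, Kg2.
Count: 2.

2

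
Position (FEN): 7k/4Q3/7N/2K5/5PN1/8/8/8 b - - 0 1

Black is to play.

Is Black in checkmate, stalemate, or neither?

Black to move; black king on h8.
In check: no.
King squares — g7: attacked by Qe7; h7: attacked by Qe7; g8: attacked by Nh6.
Legal moves for Black: none.
Not in check and no legal moves → stalemate.

stalemate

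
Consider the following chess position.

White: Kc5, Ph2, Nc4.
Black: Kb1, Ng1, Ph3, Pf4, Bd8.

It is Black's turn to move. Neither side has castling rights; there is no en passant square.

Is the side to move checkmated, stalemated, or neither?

neither

Black to move; black king on b1.
In check: no.
Legal moves for Black: Be7+, Bc7, Bf6, Bb6+, Bg5, Ba5, Bh4, Nf3, Ne2, Kc2, Ka2, Kc1, Ka1, f3.
Black has 14 legal moves and is not in check → neither.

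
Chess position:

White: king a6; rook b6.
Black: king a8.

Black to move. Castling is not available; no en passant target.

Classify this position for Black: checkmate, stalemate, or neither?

Black to move; black king on a8.
In check: no.
King squares — a7: attacked by Ka6; b7: attacked by Ka6; b8: attacked by Rb6.
Legal moves for Black: none.
Not in check and no legal moves → stalemate.

stalemate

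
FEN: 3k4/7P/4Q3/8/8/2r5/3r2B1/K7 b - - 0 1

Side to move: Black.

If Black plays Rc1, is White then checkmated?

yes

After Rc1: white king on a1; in check: yes, from the black rook on c1.
King squares — b1: attacked by Rc1; a2: attacked by Rd2; b2: attacked by Rd2.
White has no legal moves → checkmate.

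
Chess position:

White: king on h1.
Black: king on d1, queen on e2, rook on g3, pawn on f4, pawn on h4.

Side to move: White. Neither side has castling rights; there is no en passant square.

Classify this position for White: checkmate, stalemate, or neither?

stalemate

White to move; white king on h1.
In check: no.
King squares — g1: attacked by Rg3; g2: attacked by Qe2; h2: attacked by Qe2.
Legal moves for White: none.
Not in check and no legal moves → stalemate.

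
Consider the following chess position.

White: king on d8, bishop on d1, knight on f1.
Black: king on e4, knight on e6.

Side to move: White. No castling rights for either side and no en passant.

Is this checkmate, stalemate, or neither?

White to move; white king on d8.
In check: yes, from the black knight on e6.
King squares — c7: attacked by Ne6; d7: available; e7: available; c8: available; e8: available.
Legal moves for White: Ke8, Kc8, Ke7, Kd7.
White is in check but has 4 legal moves → neither.

neither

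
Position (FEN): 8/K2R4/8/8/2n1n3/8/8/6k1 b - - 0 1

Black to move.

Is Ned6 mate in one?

no

After Ned6: white king on a7; in check: no.
White is not in check, so this cannot be checkmate.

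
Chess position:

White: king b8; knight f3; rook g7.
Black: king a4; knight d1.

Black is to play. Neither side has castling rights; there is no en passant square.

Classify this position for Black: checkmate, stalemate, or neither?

Black to move; black king on a4.
In check: no.
Legal moves for Black: Kb5, Ka5, Kb4, Kb3, Ka3, Ne3, Nc3, Nf2, Nb2.
Black has 9 legal moves and is not in check → neither.

neither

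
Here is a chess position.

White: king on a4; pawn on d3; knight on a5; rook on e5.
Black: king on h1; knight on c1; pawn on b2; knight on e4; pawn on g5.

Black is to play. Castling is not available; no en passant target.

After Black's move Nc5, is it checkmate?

After Nc5: white king on a4; in check: yes, from the black knight on c5.
White has 4 legal replies: Kb5, Kb4, Ka3, Rxc5.
In check but a legal move exists → not checkmate.

no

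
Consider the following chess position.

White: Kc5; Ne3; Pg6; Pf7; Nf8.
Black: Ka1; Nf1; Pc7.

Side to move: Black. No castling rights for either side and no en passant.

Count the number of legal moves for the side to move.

8

Black to move; king on a1.
In check: no.
Legal moves: Ng3, Nxe3, Nh2, Nd2, Kb2, Ka2, Kb1, c6.
Count: 8.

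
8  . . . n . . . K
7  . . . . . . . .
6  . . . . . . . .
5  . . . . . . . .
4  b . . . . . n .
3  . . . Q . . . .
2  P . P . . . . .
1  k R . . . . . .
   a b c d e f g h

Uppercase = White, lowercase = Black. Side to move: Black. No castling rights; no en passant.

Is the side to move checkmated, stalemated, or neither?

Black to move; black king on a1.
In check: yes, from the white rook on b1.
King squares — b1: available; a2: available; b2: attacked by Rb1.
Legal moves for Black: Kxa2, Kxb1.
Black is in check but has 2 legal moves → neither.

neither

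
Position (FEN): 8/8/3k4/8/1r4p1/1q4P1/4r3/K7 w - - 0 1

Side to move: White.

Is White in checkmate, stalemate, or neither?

stalemate

White to move; white king on a1.
In check: no.
King squares — b1: attacked by Qb3; a2: attacked by Re2; b2: attacked by Re2.
Legal moves for White: none.
Not in check and no legal moves → stalemate.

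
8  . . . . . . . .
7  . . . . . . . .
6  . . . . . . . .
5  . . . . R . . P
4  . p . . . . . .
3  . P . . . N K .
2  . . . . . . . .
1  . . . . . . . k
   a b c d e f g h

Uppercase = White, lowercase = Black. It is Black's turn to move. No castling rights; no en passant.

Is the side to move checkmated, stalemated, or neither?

Black to move; black king on h1.
In check: no.
King squares — g1: attacked by Nf3; g2: attacked by Kg3; h2: attacked by Nf3.
Legal moves for Black: none.
Not in check and no legal moves → stalemate.

stalemate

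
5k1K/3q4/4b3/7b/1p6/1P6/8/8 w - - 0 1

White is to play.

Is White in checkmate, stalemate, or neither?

stalemate

White to move; white king on h8.
In check: no.
King squares — g7: attacked by Qd7; h7: attacked by Qd7; g8: attacked by Be6.
Legal moves for White: none.
Not in check and no legal moves → stalemate.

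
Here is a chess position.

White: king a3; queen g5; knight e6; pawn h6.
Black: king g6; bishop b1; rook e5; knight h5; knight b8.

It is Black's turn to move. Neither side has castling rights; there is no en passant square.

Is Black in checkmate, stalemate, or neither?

neither

Black to move; black king on g6.
In check: yes, from the white queen on g5.
Legal moves for Black: Kh7, Kf7, Rxg5.
Black is in check but has 3 legal moves → neither.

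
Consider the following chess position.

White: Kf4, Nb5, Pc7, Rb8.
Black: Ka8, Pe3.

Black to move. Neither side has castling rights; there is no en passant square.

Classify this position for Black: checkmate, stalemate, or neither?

Black to move; black king on a8.
In check: yes, from the white rook on b8.
King squares — a7: attacked by Nb5; b7: attacked by Rb8; b8: attacked by Pc7.
Legal moves for Black: none.
In check with no legal moves → checkmate.

checkmate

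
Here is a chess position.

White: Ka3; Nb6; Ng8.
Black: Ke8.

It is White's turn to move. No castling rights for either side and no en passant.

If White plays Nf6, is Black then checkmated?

After Nf6: black king on e8; in check: yes, from the white knight on f6.
Black has 4 legal replies: Kf8, Kd8, Kf7, Ke7.
In check but a legal move exists → not checkmate.

no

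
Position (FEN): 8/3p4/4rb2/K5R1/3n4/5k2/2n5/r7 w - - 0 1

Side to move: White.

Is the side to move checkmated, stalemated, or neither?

White to move; white king on a5.
In check: yes, from the black rook on a1.
King squares — a4: attacked by Ra1; b4: attacked by Nc2; b5: attacked by Nd4; a6: attacked by Ra1; b6: attacked by Re6.
Legal moves for White: none.
In check with no legal moves → checkmate.

checkmate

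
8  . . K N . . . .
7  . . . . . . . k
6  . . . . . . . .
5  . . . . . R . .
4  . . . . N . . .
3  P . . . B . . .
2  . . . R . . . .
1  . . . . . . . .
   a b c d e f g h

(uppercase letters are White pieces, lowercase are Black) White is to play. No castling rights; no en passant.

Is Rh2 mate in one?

no

After Rh2: black king on h7; in check: yes, from the white rook on h2.
Black has 3 legal replies: Kg8, Kg7, Kg6.
In check but a legal move exists → not checkmate.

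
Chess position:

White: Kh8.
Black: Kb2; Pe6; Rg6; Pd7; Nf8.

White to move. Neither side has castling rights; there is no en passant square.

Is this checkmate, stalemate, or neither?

White to move; white king on h8.
In check: no.
King squares — g7: attacked by Rg6; h7: attacked by Nf8; g8: attacked by Rg6.
Legal moves for White: none.
Not in check and no legal moves → stalemate.

stalemate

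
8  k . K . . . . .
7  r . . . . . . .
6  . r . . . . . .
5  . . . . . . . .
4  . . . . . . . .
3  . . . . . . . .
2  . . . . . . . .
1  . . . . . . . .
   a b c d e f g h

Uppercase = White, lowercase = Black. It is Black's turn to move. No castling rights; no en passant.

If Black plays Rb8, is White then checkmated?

yes

After Rb8: white king on c8; in check: yes, from the black rook on b8.
King squares — b7: attacked by Ra7; c7: attacked by Ra7; d7: attacked by Ra7; b8: attacked by Ka8; d8: attacked by Rb8.
White has no legal moves → checkmate.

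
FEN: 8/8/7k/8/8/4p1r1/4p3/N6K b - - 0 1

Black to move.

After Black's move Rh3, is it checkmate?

no

After Rh3: white king on h1; in check: yes, from the black rook on h3.
White has 2 legal replies: Kg2, Kg1.
In check but a legal move exists → not checkmate.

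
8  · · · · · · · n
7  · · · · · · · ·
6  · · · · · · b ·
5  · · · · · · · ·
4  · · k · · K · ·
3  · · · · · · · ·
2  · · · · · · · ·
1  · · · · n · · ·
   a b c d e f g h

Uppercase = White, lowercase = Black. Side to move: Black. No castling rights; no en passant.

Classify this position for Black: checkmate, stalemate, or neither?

neither

Black to move; black king on c4.
In check: no.
Legal moves for Black include: Nf7, Be8, Bh7, Bf7, Bh5, Bf5, Be4, Bd3, Bc2, Bb1, Kd5, Kc5, Kb5, Kd4, Kb4, Kd3, Kc3, Kb3, ... (list truncated; more exist).
Black has legal moves and is not in check → neither.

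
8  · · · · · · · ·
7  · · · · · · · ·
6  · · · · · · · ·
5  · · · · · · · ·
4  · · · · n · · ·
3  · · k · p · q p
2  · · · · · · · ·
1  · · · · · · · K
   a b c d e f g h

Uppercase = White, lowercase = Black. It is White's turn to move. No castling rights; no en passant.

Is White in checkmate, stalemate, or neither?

White to move; white king on h1.
In check: no.
King squares — g1: attacked by Qg3; g2: attacked by Qg3; h2: attacked by Qg3.
Legal moves for White: none.
Not in check and no legal moves → stalemate.

stalemate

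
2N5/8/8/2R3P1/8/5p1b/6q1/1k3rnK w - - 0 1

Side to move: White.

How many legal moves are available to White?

0

White to move; king on h1.
In check: yes, from the black queen on g2.
Legal moves: none.
Count: 0.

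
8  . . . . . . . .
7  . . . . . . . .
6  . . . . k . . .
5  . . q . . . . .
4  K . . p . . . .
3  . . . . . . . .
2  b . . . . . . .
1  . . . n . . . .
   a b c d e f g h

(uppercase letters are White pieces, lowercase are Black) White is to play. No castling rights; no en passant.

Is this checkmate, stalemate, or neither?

White to move; white king on a4.
In check: no.
King squares — a3: attacked by Qc5; b3: attacked by Ba2; b4: attacked by Qc5; a5: attacked by Qc5; b5: attacked by Qc5.
Legal moves for White: none.
Not in check and no legal moves → stalemate.

stalemate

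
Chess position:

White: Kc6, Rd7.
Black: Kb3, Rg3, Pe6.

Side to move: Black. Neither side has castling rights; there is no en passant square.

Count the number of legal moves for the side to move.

Black to move; king on b3.
In check: no.
Legal moves: Rg8, Rg7, Rg6, Rg5, Rg4, Rh3, Rf3, Re3, Rd3, Rc3+, Rg2, Rg1, Kc4, Kb4, Ka4, Kc3, Ka3, Kc2, Kb2, Ka2, e5.
Count: 21.

21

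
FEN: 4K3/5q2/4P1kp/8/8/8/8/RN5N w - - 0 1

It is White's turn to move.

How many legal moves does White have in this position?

White to move; king on e8.
In check: yes, from the black queen on f7.
Legal moves: Kd8, exf7.
Count: 2.

2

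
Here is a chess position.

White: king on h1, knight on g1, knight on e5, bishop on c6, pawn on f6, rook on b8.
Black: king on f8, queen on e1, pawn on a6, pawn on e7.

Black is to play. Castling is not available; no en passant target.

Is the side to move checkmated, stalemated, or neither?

checkmate

Black to move; black king on f8.
In check: yes, from the white rook on b8.
King squares — e7: own pawn; f7: attacked by Ne5; g7: attacked by Pf6; e8: attacked by Bc6; g8: attacked by Rb8.
Legal moves for Black: none.
In check with no legal moves → checkmate.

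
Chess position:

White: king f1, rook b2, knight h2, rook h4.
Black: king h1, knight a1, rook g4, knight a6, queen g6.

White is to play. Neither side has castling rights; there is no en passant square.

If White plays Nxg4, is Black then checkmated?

yes

After Nxg4: black king on h1; in check: yes, from the white rook on h4.
King squares — g1: attacked by Kf1; g2: attacked by Kf1; h2: attacked by Rb2.
Black has no legal moves → checkmate.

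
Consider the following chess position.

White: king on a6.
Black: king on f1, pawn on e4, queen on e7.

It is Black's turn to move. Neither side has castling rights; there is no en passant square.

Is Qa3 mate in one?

no

After Qa3: white king on a6; in check: yes, from the black queen on a3.
White has 3 legal replies: Kb7, Kb6, Kb5.
In check but a legal move exists → not checkmate.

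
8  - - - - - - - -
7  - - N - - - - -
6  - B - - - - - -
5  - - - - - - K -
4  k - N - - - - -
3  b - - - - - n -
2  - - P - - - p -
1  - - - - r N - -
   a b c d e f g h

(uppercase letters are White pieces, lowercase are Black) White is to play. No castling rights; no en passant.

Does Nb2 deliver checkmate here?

no

After Nb2: black king on a4; in check: yes, from the white knight on b2.
Black has 2 legal replies: Kb4, Bxb2.
In check but a legal move exists → not checkmate.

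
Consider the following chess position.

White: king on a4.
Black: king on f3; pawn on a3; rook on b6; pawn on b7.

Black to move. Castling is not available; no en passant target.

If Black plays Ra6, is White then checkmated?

no

After Ra6: white king on a4; in check: yes, from the black rook on a6.
White has 3 legal replies: Kb5, Kb4, Kb3.
In check but a legal move exists → not checkmate.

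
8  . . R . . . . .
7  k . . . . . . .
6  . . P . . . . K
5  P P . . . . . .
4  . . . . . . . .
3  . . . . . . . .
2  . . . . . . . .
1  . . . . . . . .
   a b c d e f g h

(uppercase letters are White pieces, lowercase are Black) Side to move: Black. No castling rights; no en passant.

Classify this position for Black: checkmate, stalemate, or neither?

stalemate

Black to move; black king on a7.
In check: no.
King squares — a6: attacked by Pb5; b6: attacked by Pa5; b7: attacked by Pc6; a8: attacked by Rc8; b8: attacked by Rc8.
Legal moves for Black: none.
Not in check and no legal moves → stalemate.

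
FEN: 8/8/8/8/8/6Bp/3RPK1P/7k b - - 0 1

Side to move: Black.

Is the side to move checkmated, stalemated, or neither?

stalemate

Black to move; black king on h1.
In check: no.
King squares — g1: attacked by Kf2; g2: attacked by Kf2; h2: attacked by Bg3.
Legal moves for Black: none.
Not in check and no legal moves → stalemate.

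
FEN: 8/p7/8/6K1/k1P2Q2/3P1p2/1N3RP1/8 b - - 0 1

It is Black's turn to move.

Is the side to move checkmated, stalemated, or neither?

neither

Black to move; black king on a4.
In check: yes, from the white knight on b2.
Legal moves for Black: Ka5, Kb4, Kb3, Ka3.
Black is in check but has 4 legal moves → neither.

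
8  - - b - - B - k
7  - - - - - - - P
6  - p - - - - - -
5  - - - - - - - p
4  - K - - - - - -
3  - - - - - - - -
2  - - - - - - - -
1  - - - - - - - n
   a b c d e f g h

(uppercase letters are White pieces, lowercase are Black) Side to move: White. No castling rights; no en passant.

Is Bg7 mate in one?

After Bg7: black king on h8; in check: yes, from the white bishop on g7.
Black has 2 legal replies: Kxh7, Kxg7.
In check but a legal move exists → not checkmate.

no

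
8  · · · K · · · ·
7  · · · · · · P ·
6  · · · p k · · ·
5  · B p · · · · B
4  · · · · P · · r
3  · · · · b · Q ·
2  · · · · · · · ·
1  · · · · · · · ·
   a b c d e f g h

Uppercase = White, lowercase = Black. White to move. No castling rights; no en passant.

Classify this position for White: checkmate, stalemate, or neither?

White to move; white king on d8.
In check: no.
Legal moves for White include: Ke8, Kc8, Kc7, Bhe8, Bf7+, Bg6, Bg4+, Bf3, Bhe2, Bd1, Bbe8, Bd7+, Bc6, Ba6, Bc4+, Ba4, Bd3, Bbe2, ... (list truncated; more exist).
White has legal moves and is not in check → neither.

neither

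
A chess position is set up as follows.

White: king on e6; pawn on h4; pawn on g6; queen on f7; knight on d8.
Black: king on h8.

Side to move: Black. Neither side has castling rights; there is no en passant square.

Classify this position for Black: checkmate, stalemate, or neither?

Black to move; black king on h8.
In check: no.
King squares — g7: attacked by Qf7; h7: attacked by Pg6; g8: attacked by Qf7.
Legal moves for Black: none.
Not in check and no legal moves → stalemate.

stalemate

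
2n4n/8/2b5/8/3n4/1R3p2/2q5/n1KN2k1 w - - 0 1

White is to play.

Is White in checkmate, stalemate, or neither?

checkmate

White to move; white king on c1.
In check: yes, from the black queen on c2.
King squares — b1: attacked by Qc2; d1: own knight; b2: attacked by Qc2; c2: attacked by Na1; d2: attacked by Qc2.
Legal moves for White: none.
In check with no legal moves → checkmate.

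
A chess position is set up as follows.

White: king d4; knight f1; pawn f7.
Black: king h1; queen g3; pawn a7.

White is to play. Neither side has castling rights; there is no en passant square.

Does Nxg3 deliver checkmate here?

After Nxg3: black king on h1; in check: yes, from the white knight on g3.
Black has 3 legal replies: Kh2, Kg2, Kg1.
In check but a legal move exists → not checkmate.

no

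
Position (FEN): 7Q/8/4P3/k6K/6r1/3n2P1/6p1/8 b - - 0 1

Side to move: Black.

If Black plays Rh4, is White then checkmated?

no

After Rh4: white king on h5; in check: yes, from the black rook on h4.
White has 4 legal replies: Kg6, Kg5, Kxh4, gxh4.
In check but a legal move exists → not checkmate.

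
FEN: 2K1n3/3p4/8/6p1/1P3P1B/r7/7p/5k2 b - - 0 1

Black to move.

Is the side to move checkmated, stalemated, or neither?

Black to move; black king on f1.
In check: no.
Legal moves for Black include: Ng7, Nc7, Nf6, Nd6+, Ra8+, Ra7, Ra6, Ra5, Ra4, Rh3, Rg3, Rf3, Re3, Rd3, Rc3+, Rb3, Ra2, Ra1, ... (list truncated; more exist).
Black has legal moves and is not in check → neither.

neither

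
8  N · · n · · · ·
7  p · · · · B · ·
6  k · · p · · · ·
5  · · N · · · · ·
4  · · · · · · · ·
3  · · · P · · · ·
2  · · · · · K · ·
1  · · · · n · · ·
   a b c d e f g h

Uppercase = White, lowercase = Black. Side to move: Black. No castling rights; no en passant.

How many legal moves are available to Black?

3

Black to move; king on a6.
In check: yes, from the white knight on c5.
Legal moves: Kb5, Ka5, dxc5.
Count: 3.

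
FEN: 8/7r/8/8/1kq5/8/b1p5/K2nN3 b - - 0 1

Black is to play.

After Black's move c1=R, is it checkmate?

yes

After c1=R: white king on a1; in check: yes, from the black rook on c1.
King squares — b1: attacked by Rc1; a2: attacked by Qc4; b2: attacked by Nd1.
White has no legal moves → checkmate.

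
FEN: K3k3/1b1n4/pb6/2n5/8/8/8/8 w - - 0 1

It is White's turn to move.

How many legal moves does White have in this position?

0

White to move; king on a8.
In check: yes, from the black bishop on b7.
Legal moves: none.
Count: 0.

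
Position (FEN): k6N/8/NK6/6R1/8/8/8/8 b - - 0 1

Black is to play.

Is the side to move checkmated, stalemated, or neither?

stalemate

Black to move; black king on a8.
In check: no.
King squares — a7: attacked by Kb6; b7: attacked by Kb6; b8: attacked by Na6.
Legal moves for Black: none.
Not in check and no legal moves → stalemate.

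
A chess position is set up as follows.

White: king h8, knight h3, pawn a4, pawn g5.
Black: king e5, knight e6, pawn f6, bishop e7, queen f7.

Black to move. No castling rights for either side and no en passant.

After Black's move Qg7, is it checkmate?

After Qg7: white king on h8; in check: yes, from the black queen on g7.
King squares — g7: attacked by Ne6; h7: attacked by Qg7; g8: attacked by Qg7.
White has no legal moves → checkmate.

yes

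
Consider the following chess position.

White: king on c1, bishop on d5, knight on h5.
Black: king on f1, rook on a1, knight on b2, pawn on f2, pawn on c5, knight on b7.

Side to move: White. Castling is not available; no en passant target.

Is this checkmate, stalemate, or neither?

neither

White to move; white king on c1.
In check: yes, from the black rook on a1.
Legal moves for White: Kd2, Kc2, Kxb2.
White is in check but has 3 legal moves → neither.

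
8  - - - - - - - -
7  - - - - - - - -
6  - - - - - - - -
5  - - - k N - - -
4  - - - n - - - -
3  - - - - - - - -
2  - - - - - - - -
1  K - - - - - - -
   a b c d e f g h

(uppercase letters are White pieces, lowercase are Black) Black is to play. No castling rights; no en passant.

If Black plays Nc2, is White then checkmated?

After Nc2: white king on a1; in check: yes, from the black knight on c2.
White has 3 legal replies: Kb2, Ka2, Kb1.
In check but a legal move exists → not checkmate.

no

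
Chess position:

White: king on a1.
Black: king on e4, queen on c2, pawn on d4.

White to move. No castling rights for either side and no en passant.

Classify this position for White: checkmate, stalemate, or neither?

White to move; white king on a1.
In check: no.
King squares — b1: attacked by Qc2; a2: attacked by Qc2; b2: attacked by Qc2.
Legal moves for White: none.
Not in check and no legal moves → stalemate.

stalemate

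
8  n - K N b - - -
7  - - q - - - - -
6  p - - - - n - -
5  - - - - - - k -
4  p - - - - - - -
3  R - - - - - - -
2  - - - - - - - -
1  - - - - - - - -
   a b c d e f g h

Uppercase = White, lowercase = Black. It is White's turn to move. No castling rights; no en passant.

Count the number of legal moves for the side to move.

0

White to move; king on c8.
In check: yes, from the black queen on c7.
Legal moves: none.
Count: 0.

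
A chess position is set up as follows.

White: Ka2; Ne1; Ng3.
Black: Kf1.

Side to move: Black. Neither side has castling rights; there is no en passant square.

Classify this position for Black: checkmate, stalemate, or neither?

Black to move; black king on f1.
In check: yes, from the white knight on g3.
King squares — e1: available; g1: available; e2: attacked by Ng3; f2: available; g2: attacked by Ne1.
Legal moves for Black: Kf2, Kg1, Kxe1.
Black is in check but has 3 legal moves → neither.

neither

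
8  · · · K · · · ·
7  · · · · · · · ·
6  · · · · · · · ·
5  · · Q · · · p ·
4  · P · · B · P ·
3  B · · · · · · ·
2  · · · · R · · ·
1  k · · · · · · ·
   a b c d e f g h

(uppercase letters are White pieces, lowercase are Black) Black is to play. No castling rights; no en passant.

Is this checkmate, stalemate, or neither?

stalemate

Black to move; black king on a1.
In check: no.
King squares — b1: attacked by Be4; a2: attacked by Re2; b2: attacked by Re2.
Legal moves for Black: none.
Not in check and no legal moves → stalemate.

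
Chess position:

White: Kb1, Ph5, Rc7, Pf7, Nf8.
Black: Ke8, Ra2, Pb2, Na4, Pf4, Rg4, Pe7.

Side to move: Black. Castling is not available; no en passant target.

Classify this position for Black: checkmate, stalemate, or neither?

Black to move; black king on e8.
In check: yes, from the white pawn on f7.
Legal moves for Black: Kxf8, Kd8, Kxf7.
Black is in check but has 3 legal moves → neither.

neither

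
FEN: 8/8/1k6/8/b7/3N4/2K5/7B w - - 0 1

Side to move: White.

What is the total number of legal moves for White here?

White to move; king on c2.
In check: yes, from the black bishop on a4.
Legal moves: Kc3, Kd2, Kb2, Kc1, Kb1.
Count: 5.

5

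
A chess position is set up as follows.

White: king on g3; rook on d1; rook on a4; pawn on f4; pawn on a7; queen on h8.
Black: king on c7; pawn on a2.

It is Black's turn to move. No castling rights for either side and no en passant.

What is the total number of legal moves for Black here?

7

Black to move; king on c7.
In check: no.
Legal moves: Kb7, Kc6, Kb6, a1=Q, a1=R, a1=B, a1=N.
Count: 7.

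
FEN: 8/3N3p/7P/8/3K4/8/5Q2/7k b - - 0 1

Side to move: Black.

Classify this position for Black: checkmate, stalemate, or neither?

stalemate

Black to move; black king on h1.
In check: no.
King squares — g1: attacked by Qf2; g2: attacked by Qf2; h2: attacked by Qf2.
Legal moves for Black: none.
Not in check and no legal moves → stalemate.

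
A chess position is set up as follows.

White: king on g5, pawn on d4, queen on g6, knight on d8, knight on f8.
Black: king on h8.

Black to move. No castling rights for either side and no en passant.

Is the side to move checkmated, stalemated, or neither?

stalemate

Black to move; black king on h8.
In check: no.
King squares — g7: attacked by Qg6; h7: attacked by Qg6; g8: attacked by Qg6.
Legal moves for Black: none.
Not in check and no legal moves → stalemate.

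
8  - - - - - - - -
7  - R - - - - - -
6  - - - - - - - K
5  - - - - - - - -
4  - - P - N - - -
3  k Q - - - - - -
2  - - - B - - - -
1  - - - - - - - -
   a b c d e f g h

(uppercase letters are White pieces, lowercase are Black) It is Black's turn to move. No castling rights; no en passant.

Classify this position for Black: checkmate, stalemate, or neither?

checkmate

Black to move; black king on a3.
In check: yes, from the white queen on b3.
King squares — a2: attacked by Qb3; b2: attacked by Qb3; b3: attacked by Rb7; a4: attacked by Qb3; b4: attacked by Bd2.
Legal moves for Black: none.
In check with no legal moves → checkmate.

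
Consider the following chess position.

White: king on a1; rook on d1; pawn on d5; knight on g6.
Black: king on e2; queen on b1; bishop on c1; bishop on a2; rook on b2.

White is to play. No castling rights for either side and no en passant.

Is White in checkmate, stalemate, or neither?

White to move; white king on a1.
In check: yes, from the black queen on b1.
King squares — b1: attacked by Ba2; a2: attacked by Qb1; b2: attacked by Qb1.
Legal moves for White: none.
In check with no legal moves → checkmate.

checkmate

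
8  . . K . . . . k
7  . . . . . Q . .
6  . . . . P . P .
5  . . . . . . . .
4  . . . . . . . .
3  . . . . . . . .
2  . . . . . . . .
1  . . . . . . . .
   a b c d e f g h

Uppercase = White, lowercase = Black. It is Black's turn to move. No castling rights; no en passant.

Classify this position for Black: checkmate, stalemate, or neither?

Black to move; black king on h8.
In check: no.
King squares — g7: attacked by Qf7; h7: attacked by Pg6; g8: attacked by Qf7.
Legal moves for Black: none.
Not in check and no legal moves → stalemate.

stalemate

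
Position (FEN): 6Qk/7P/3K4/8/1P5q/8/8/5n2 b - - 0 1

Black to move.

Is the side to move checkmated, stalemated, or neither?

Black to move; black king on h8.
In check: yes, from the white queen on g8.
King squares — g7: attacked by Qg8; h7: attacked by Qg8; g8: attacked by Ph7.
Legal moves for Black: none.
In check with no legal moves → checkmate.

checkmate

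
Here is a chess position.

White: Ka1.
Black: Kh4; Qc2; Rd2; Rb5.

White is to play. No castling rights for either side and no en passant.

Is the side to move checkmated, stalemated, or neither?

White to move; white king on a1.
In check: no.
King squares — b1: attacked by Qc2; a2: attacked by Qc2; b2: attacked by Qc2.
Legal moves for White: none.
Not in check and no legal moves → stalemate.

stalemate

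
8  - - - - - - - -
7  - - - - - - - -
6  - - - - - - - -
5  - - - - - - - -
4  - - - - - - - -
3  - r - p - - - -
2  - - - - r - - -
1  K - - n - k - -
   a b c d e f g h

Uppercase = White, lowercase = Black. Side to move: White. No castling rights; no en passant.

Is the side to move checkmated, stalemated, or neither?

White to move; white king on a1.
In check: no.
King squares — b1: attacked by Rb3; a2: attacked by Re2; b2: attacked by Nd1.
Legal moves for White: none.
Not in check and no legal moves → stalemate.

stalemate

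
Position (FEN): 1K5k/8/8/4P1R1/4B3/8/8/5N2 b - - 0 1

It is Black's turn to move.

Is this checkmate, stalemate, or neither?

stalemate

Black to move; black king on h8.
In check: no.
King squares — g7: attacked by Rg5; h7: attacked by Be4; g8: attacked by Rg5.
Legal moves for Black: none.
Not in check and no legal moves → stalemate.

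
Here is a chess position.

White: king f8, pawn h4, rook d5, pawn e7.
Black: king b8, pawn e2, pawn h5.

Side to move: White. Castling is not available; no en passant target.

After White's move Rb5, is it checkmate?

no

After Rb5: black king on b8; in check: yes, from the white rook on b5.
Black has 4 legal replies: Kc8, Ka8, Kc7, Ka7.
In check but a legal move exists → not checkmate.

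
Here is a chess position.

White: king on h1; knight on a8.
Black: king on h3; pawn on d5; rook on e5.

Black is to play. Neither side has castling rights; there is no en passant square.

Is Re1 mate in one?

After Re1: white king on h1; in check: yes, from the black rook on e1.
King squares — g1: attacked by Re1; g2: attacked by Kh3; h2: attacked by Kh3.
White has no legal moves → checkmate.

yes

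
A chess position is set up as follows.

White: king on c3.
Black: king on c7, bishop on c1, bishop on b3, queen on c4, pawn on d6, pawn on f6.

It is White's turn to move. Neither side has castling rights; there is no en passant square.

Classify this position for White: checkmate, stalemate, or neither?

White to move; white king on c3.
In check: yes, from the black queen on c4.
King squares — b2: attacked by Bc1; c2: attacked by Bb3; d2: attacked by Bc1; b3: attacked by Qc4; d3: attacked by Qc4; b4: attacked by Qc4; c4: attacked by Bb3; d4: attacked by Qc4.
Legal moves for White: none.
In check with no legal moves → checkmate.

checkmate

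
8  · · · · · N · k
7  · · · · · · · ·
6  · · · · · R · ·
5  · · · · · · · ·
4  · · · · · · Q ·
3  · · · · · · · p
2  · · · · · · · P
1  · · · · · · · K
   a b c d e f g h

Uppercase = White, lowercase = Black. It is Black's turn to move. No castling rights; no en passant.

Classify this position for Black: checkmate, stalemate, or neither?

Black to move; black king on h8.
In check: no.
King squares — g7: attacked by Qg4; h7: attacked by Nf8; g8: attacked by Qg4.
Legal moves for Black: none.
Not in check and no legal moves → stalemate.

stalemate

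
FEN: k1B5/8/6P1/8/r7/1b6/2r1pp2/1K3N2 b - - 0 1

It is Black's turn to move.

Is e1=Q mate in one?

After e1=Q: white king on b1; in check: yes, from the black queen on e1.
King squares — a1: attacked by Qe1; c1: attacked by Qe1; a2: attacked by Rc2; b2: attacked by Rc2; c2: attacked by Bb3.
White has no legal moves → checkmate.

yes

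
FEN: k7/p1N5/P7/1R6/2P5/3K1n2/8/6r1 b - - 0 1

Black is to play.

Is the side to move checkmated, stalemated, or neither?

Black to move; black king on a8.
In check: yes, from the white knight on c7.
King squares — a7: own pawn; b7: attacked by Rb5; b8: attacked by Rb5.
Legal moves for Black: none.
In check with no legal moves → checkmate.

checkmate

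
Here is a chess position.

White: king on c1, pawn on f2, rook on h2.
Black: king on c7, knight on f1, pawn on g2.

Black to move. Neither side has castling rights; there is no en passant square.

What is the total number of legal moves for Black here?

Black to move; king on c7.
In check: no.
Legal moves: Kd8, Kc8, Kb8, Kd7, Kb7, Kd6, Kc6, Kb6, Ng3, Ne3, Nxh2, Nd2, g1=Q, g1=R, g1=B, g1=N.
Count: 16.

16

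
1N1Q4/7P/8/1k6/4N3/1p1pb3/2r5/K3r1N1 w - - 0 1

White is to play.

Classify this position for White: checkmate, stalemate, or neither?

checkmate

White to move; white king on a1.
In check: yes, from the black rook on e1.
King squares — b1: attacked by Re1; a2: attacked by Rc2; b2: attacked by Rc2.
Legal moves for White: none.
In check with no legal moves → checkmate.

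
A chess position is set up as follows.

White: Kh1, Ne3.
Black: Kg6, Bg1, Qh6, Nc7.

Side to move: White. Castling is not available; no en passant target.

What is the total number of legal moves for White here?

White to move; king on h1.
In check: yes, from the black queen on h6.
Legal moves: Kg2, Kxg1.
Count: 2.

2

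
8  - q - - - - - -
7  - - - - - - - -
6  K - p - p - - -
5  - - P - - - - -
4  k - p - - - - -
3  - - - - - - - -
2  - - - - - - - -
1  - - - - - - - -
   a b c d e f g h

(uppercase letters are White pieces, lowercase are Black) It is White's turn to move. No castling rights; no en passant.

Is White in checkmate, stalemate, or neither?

White to move; white king on a6.
In check: no.
King squares — a5: attacked by Ka4; b5: attacked by Ka4; b6: attacked by Qb8; a7: attacked by Qb8; b7: attacked by Qb8.
Legal moves for White: none.
Not in check and no legal moves → stalemate.

stalemate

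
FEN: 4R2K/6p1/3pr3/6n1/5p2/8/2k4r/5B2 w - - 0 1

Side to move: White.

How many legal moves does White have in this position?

White to move; king on h8.
In check: yes, from the black rook on h2.
Legal moves: Kg8, Kxg7, Bh3.
Count: 3.

3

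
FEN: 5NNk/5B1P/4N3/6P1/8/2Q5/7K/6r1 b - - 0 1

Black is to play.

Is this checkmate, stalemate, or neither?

checkmate

Black to move; black king on h8.
In check: yes, from the white queen on c3.
King squares — g7: attacked by Qc3; h7: attacked by Nf8; g8: attacked by Bf7.
Legal moves for Black: none.
In check with no legal moves → checkmate.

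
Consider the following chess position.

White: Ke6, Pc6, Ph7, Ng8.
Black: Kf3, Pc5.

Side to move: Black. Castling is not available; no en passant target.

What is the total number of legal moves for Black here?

Black to move; king on f3.
In check: no.
Legal moves: Kg4, Kf4, Ke4, Kg3, Ke3, Kg2, Kf2, Ke2, c4.
Count: 9.

9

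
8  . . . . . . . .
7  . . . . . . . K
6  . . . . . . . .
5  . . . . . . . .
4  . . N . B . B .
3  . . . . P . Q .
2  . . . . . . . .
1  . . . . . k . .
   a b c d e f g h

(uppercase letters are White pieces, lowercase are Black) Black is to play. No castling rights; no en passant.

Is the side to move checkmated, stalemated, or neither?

stalemate

Black to move; black king on f1.
In check: no.
King squares — e1: attacked by Qg3; g1: attacked by Qg3; e2: attacked by Bg4; f2: attacked by Qg3; g2: attacked by Qg3.
Legal moves for Black: none.
Not in check and no legal moves → stalemate.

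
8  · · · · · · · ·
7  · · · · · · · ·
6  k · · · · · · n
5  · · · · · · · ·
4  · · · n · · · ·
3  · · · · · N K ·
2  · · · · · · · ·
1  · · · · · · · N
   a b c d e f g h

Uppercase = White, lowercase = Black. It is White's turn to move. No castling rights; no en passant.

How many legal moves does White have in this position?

White to move; king on g3.
In check: no.
Legal moves: Kh4, Kf4, Kh3, Kh2, Kg2, Kf2, Ng5, Ne5, Nh4, Nxd4, Nh2, Nd2, Ng1, Ne1, Nf2.
Count: 15.

15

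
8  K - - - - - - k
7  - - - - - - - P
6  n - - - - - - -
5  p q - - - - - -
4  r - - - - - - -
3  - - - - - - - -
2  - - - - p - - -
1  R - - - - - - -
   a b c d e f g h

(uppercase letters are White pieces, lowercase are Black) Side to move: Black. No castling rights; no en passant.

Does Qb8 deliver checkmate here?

yes

After Qb8: white king on a8; in check: yes, from the black queen on b8.
King squares — a7: attacked by Qb8; b7: attacked by Qb8; b8: attacked by Na6.
White has no legal moves → checkmate.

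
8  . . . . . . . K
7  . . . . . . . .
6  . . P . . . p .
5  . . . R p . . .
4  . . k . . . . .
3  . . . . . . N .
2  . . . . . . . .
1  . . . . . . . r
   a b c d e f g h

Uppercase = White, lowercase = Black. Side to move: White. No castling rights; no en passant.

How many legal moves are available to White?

White to move; king on h8.
In check: yes, from the black rook on h1.
Legal moves: Kg8, Kg7, Nh5, Nxh1.
Count: 4.

4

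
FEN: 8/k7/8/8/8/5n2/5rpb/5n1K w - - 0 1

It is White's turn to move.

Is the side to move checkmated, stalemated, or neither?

White to move; white king on h1.
In check: yes, from the black pawn on g2.
King squares — g1: attacked by Bh2; g2: attacked by Rf2; h2: attacked by Nf1.
Legal moves for White: none.
In check with no legal moves → checkmate.

checkmate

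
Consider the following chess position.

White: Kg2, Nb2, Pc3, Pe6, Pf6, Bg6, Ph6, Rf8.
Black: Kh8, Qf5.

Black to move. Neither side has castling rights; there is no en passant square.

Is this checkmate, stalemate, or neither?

checkmate

Black to move; black king on h8.
In check: yes, from the white rook on f8.
King squares — g7: attacked by Pf6; h7: attacked by Bg6; g8: attacked by Rf8.
Legal moves for Black: none.
In check with no legal moves → checkmate.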